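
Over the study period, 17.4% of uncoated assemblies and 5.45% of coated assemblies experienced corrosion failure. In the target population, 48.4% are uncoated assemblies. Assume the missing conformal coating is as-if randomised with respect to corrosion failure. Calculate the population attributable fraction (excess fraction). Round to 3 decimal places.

p₁ = 0.174, p₀ = 0.0545.
Overall risk P(Y=1) = π·p₁ + (1−π)·p₀ = 0.484×0.174 + 0.516×0.0545 = 0.11234.
Under exogeneity, PAF = [P(Y=1) − p₀] / P(Y=1).
PAF = (0.11234 − 0.0545) / 0.11234 ≈ 0.5149

PAF ≈ 0.515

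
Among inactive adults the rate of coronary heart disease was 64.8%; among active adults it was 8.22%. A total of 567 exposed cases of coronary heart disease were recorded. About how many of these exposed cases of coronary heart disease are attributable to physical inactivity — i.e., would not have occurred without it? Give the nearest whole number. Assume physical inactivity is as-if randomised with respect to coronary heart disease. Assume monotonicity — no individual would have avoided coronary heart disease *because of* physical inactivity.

about 495 cases

p₁ = 0.648, p₀ = 0.0822.
PN = (p₁ − p₀)/p₁ = (0.648 − 0.0822) / 0.648 ≈ 0.87315.
Attributable cases ≈ PN × (exposed cases) = 0.87315 × 567 ≈ 495.07.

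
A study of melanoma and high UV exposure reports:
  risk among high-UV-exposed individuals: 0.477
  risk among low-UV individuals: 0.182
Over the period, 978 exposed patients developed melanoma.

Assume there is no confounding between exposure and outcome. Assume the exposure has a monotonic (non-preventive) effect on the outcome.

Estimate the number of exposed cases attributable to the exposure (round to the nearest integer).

Let p₁ = 0.477, p₀ = 0.182.
PN = (p₁ − p₀)/p₁ = (0.477 − 0.182) / 0.477 ≈ 0.61845.
Attributable cases ≈ PN × (exposed cases) = 0.61845 × 978 ≈ 604.84.

about 605 cases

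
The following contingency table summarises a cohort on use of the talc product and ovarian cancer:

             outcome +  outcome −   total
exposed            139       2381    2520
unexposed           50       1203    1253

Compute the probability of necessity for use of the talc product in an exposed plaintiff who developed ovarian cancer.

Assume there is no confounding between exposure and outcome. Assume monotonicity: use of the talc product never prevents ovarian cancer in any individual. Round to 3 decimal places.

PN ≈ 0.277

p₁ = P(outcome | exposed) = 139/2520 = 0.055159
p₀ = P(outcome | unexposed) = 50/1253 = 0.039904
Under exogeneity and monotonicity, PN = (p₁ − p₀) / p₁.
PN = (0.055159 − 0.039904) / 0.055159 = 0.015255 / 0.055159 ≈ 0.2766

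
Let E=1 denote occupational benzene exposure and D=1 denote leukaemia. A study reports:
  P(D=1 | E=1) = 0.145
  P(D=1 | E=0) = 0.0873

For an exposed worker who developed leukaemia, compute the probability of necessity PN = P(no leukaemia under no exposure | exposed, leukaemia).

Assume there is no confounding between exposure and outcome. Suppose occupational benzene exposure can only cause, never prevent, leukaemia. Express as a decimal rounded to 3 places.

Let p₁ = 0.145, p₀ = 0.0873.
Under exogeneity and monotonicity, PN = (p₁ − p₀) / p₁.
PN = (0.145 − 0.0873) / 0.145 = 0.0577 / 0.145 ≈ 0.3979

PN ≈ 0.398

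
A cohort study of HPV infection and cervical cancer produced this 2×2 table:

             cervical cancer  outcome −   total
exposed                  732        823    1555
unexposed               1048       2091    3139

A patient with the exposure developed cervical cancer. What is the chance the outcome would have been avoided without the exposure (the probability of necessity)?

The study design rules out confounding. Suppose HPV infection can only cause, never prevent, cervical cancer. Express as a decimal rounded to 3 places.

PN ≈ 0.291

p₁ = P(outcome | exposed) = 732/1555 = 0.47074
p₀ = P(outcome | unexposed) = 1048/3139 = 0.33386
Under exogeneity and monotonicity, PN = (p₁ − p₀) / p₁.
PN = (0.47074 − 0.33386) / 0.47074 = 0.13688 / 0.47074 ≈ 0.2908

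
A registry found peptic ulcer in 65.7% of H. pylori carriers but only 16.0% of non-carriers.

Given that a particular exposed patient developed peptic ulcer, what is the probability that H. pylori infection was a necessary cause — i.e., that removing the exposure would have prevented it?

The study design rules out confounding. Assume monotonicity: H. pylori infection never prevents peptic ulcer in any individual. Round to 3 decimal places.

p₁ = 0.657, p₀ = 0.16.
Under exogeneity and monotonicity, PN = (p₁ − p₀) / p₁.
PN = (0.657 − 0.16) / 0.657 = 0.497 / 0.657 ≈ 0.7565

PN ≈ 0.756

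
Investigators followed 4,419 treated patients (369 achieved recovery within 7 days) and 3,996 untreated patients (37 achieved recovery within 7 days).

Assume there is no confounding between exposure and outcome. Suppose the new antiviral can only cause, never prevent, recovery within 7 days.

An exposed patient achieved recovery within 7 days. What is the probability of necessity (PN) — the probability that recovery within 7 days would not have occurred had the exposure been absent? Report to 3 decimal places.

PN ≈ 0.889

p₁ = P(outcome | exposed) = 369/4419 = 0.083503
p₀ = P(outcome | unexposed) = 37/3996 = 0.0092593
Under exogeneity and monotonicity, PN = (p₁ − p₀) / p₁.
PN = (0.083503 − 0.0092593) / 0.083503 = 0.074244 / 0.083503 ≈ 0.8891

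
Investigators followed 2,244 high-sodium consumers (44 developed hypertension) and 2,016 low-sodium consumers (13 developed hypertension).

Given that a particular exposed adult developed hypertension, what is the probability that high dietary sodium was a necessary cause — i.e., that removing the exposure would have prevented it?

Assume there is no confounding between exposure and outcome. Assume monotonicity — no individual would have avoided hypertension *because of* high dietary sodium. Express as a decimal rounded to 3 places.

PN ≈ 0.671

p₁ = P(outcome | exposed) = 44/2244 = 0.019608
p₀ = P(outcome | unexposed) = 13/2016 = 0.0064484
Under exogeneity and monotonicity, PN = (p₁ − p₀) / p₁.
PN = (0.019608 − 0.0064484) / 0.019608 = 0.013159 / 0.019608 ≈ 0.6711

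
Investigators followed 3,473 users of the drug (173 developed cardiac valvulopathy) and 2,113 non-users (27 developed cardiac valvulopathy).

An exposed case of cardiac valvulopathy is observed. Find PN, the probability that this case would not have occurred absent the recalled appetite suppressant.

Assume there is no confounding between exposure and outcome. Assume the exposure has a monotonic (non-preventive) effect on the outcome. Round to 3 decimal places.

PN ≈ 0.743

p₁ = P(outcome | exposed) = 173/3473 = 0.049813
p₀ = P(outcome | unexposed) = 27/2113 = 0.012778
Under exogeneity and monotonicity, PN = (p₁ − p₀) / p₁.
PN = (0.049813 − 0.012778) / 0.049813 = 0.037035 / 0.049813 ≈ 0.7435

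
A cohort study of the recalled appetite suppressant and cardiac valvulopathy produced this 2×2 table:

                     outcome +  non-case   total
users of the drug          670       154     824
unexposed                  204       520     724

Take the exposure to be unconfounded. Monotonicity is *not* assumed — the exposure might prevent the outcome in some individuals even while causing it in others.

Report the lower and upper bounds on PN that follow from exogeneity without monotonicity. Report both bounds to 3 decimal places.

p₁ = P(outcome | exposed) = 670/824 = 0.81311
p₀ = P(outcome | unexposed) = 204/724 = 0.28177
Under exogeneity alone the bounds on PN are max{0,(p₁−p₀)/p₁} ≤ PN ≤ min{1,(1−p₀)/p₁}.
  lower = (p₁ − p₀)/p₁ = 0.53134 / 0.81311 ≈ 0.6535
  upper = min{1, (1 − p₀)/p₁} = 0.71823 / 0.81311 ≈ 0.8833

0.653 ≤ PN ≤ 0.883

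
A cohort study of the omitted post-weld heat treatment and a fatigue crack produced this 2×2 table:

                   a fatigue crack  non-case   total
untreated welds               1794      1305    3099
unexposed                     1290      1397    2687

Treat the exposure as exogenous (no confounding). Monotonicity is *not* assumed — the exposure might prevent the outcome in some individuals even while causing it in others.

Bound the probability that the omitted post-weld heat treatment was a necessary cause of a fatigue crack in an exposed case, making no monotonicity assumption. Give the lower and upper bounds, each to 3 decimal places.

p₁ = P(outcome | exposed) = 1794/3099 = 0.5789
p₀ = P(outcome | unexposed) = 1290/2687 = 0.48009
Under exogeneity alone the bounds on PN are max{0,(p₁−p₀)/p₁} ≤ PN ≤ min{1,(1−p₀)/p₁}.
  lower = (p₁ − p₀)/p₁ = 0.098807 / 0.5789 ≈ 0.1707
  upper = min{1, (1 − p₀)/p₁} = 0.51991 / 0.5789 ≈ 0.8981

0.171 ≤ PN ≤ 0.898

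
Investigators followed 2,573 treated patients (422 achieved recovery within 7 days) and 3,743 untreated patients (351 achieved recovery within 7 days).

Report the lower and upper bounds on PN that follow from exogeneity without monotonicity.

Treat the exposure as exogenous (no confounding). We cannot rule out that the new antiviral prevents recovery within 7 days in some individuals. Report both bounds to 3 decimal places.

p₁ = P(outcome | exposed) = 422/2573 = 0.16401
p₀ = P(outcome | unexposed) = 351/3743 = 0.093775
Under exogeneity alone the bounds on PN are max{0,(p₁−p₀)/p₁} ≤ PN ≤ min{1,(1−p₀)/p₁}.
  lower = (p₁ − p₀)/p₁ = 0.070236 / 0.16401 ≈ 0.4282
  upper = min{1, (1 − p₀)/p₁} = 0.90622 / 0.16401 ≈ 5.5254 → capped at 1

0.428 ≤ PN ≤ 1.000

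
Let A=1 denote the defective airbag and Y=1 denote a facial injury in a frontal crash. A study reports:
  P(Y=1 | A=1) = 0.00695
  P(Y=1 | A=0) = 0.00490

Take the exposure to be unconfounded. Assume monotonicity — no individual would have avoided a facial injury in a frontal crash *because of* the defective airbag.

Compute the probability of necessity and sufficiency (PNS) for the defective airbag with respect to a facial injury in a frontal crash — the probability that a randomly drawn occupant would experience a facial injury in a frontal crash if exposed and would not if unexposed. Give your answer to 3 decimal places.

PNS ≈ 0.002

Let p₁ = 0.00695, p₀ = 0.0049.
Under exogeneity and monotonicity, PNS = p₁ − p₀.
PNS = 0.00695 − 0.0049 = 0.00205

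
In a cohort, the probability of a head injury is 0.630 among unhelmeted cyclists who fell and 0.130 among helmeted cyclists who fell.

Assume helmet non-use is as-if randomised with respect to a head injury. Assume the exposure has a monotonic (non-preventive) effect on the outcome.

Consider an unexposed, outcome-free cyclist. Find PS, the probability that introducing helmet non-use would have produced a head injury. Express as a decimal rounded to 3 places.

PS ≈ 0.575

Let p₁ = 0.63, p₀ = 0.13.
Under exogeneity and monotonicity, PS = (p₁ − p₀) / (1 − p₀).
PS = (0.63 − 0.13) / (1 − 0.13) = 0.5 / 0.87 ≈ 0.5747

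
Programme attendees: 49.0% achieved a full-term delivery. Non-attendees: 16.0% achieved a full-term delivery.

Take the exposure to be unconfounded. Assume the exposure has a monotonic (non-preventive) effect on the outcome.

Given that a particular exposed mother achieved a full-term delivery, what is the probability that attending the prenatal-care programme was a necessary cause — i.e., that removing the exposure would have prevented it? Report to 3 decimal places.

p₁ = 0.49, p₀ = 0.16.
Under exogeneity and monotonicity, PN = (p₁ − p₀) / p₁.
PN = (0.49 − 0.16) / 0.49 = 0.33 / 0.49 ≈ 0.6735

PN ≈ 0.673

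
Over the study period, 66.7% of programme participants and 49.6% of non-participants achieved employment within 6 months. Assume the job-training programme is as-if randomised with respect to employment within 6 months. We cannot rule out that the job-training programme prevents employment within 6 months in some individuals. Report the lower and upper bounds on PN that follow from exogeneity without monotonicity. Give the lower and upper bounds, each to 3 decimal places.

p₁ = 0.667, p₀ = 0.496.
Under exogeneity alone the bounds on PN are max{0,(p₁−p₀)/p₁} ≤ PN ≤ min{1,(1−p₀)/p₁}.
  lower = (p₁ − p₀)/p₁ = 0.171 / 0.667 ≈ 0.2564
  upper = min{1, (1 − p₀)/p₁} = 0.504 / 0.667 ≈ 0.7556

0.256 ≤ PN ≤ 0.756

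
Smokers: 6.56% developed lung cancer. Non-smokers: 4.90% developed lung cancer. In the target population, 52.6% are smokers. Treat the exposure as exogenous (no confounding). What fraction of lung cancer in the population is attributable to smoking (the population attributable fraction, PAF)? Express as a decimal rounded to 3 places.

PAF ≈ 0.151

p₁ = 0.0656, p₀ = 0.049.
Overall risk P(Y=1) = π·p₁ + (1−π)·p₀ = 0.526×0.0656 + 0.474×0.049 = 0.057732.
Under exogeneity, PAF = [P(Y=1) − p₀] / P(Y=1).
PAF = (0.057732 − 0.049) / 0.057732 ≈ 0.1512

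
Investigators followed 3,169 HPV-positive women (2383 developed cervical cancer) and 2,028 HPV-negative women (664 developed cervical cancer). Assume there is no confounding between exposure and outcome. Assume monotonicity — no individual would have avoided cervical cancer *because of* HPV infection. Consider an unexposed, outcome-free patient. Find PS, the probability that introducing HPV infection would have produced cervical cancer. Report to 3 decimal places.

p₁ = P(outcome | exposed) = 2383/3169 = 0.75197
p₀ = P(outcome | unexposed) = 664/2028 = 0.32742
Under exogeneity and monotonicity, PS = (p₁ − p₀) / (1 − p₀).
PS = (0.75197 − 0.32742) / (1 − 0.32742) = 0.42456 / 0.67258 ≈ 0.6312

PS ≈ 0.631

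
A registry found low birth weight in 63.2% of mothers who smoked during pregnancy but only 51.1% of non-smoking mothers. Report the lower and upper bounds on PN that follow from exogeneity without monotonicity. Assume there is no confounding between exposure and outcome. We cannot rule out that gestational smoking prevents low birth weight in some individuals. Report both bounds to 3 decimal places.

p₁ = 0.632, p₀ = 0.511.
Under exogeneity alone the bounds on PN are max{0,(p₁−p₀)/p₁} ≤ PN ≤ min{1,(1−p₀)/p₁}.
  lower = (p₁ − p₀)/p₁ = 0.121 / 0.632 ≈ 0.1915
  upper = min{1, (1 − p₀)/p₁} = 0.489 / 0.632 ≈ 0.7737

0.191 ≤ PN ≤ 0.774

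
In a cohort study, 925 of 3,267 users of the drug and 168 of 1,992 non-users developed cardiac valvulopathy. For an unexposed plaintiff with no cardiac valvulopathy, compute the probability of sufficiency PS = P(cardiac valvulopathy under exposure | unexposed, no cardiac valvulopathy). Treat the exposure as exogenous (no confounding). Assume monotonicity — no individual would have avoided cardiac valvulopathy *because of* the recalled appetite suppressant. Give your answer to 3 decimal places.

p₁ = P(outcome | exposed) = 925/3267 = 0.28313
p₀ = P(outcome | unexposed) = 168/1992 = 0.084337
Under exogeneity and monotonicity, PS = (p₁ − p₀) / (1 − p₀).
PS = (0.28313 − 0.084337) / (1 − 0.084337) = 0.1988 / 0.91566 ≈ 0.2171

PS ≈ 0.217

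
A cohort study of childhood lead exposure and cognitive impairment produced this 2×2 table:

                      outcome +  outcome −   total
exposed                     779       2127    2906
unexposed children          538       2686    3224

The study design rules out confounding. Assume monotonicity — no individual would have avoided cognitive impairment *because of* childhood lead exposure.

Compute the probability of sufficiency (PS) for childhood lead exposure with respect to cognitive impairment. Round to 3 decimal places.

p₁ = P(outcome | exposed) = 779/2906 = 0.26807
p₀ = P(outcome | unexposed) = 538/3224 = 0.16687
Under exogeneity and monotonicity, PS = (p₁ − p₀)/(1 − p₀).
PS = (0.26807 − 0.16687) / 0.83313 ≈ 0.1215

PS ≈ 0.121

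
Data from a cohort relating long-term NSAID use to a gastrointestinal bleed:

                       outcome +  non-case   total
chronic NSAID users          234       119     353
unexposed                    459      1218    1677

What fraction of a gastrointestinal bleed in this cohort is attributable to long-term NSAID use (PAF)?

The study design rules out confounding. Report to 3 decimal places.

PAF ≈ 0.198

p₁ = P(outcome | exposed) = 234/353 = 0.66289
p₀ = P(outcome | unexposed) = 459/1677 = 0.2737
Exposure prevalence π = 353/2030 = 0.17389; overall risk P(Y=1) = 0.34138.
Under exogeneity, PAF = [P(Y=1) − p₀]/P(Y=1).
PAF = (0.34138 − 0.2737) / 0.34138 ≈ 0.1982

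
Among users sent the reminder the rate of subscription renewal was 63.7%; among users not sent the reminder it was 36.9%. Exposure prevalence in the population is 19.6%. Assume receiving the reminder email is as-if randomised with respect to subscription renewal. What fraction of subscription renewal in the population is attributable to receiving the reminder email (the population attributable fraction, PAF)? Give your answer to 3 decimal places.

PAF ≈ 0.125

p₁ = 0.637, p₀ = 0.369.
Overall risk P(Y=1) = π·p₁ + (1−π)·p₀ = 0.196×0.637 + 0.804×0.369 = 0.42153.
Under exogeneity, PAF = [P(Y=1) − p₀] / P(Y=1).
PAF = (0.42153 − 0.369) / 0.42153 ≈ 0.1246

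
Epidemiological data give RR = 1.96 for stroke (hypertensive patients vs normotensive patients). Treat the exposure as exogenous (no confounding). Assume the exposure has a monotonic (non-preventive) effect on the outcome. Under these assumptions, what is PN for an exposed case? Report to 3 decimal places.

Under exogeneity and monotonicity, PN = (RR − 1) / RR = 1 − 1/RR.
PN = (1.96 − 1) / 1.96 = 0.96 / 1.96 ≈ 0.4898

PN ≈ 0.490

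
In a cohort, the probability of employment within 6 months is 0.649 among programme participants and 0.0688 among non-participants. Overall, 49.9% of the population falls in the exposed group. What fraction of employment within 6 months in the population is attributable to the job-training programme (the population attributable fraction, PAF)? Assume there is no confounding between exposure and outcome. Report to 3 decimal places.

Let p₁ = 0.649, p₀ = 0.0688.
Overall risk P(Y=1) = π·p₁ + (1−π)·p₀ = 0.499×0.649 + 0.501×0.0688 = 0.35832.
Under exogeneity, PAF = [P(Y=1) − p₀] / P(Y=1).
PAF = (0.35832 − 0.0688) / 0.35832 ≈ 0.8080

PAF ≈ 0.808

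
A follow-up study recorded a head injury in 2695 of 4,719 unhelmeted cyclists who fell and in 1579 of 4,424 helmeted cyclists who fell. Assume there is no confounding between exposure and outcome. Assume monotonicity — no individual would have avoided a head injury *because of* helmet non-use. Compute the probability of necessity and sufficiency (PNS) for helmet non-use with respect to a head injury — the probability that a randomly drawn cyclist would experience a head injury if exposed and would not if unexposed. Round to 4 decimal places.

PNS ≈ 0.2142

p₁ = P(outcome | exposed) = 2695/4719 = 0.5711
p₀ = P(outcome | unexposed) = 1579/4424 = 0.35692
Under exogeneity and monotonicity, PNS = p₁ − p₀.
PNS = 0.5711 − 0.35692 = 0.21418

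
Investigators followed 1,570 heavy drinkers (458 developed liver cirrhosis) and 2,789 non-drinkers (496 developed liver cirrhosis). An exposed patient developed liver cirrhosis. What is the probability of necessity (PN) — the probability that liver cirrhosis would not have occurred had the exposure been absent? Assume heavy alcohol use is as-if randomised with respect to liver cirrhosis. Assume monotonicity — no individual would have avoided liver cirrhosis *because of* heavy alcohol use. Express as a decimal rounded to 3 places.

p₁ = P(outcome | exposed) = 458/1570 = 0.29172
p₀ = P(outcome | unexposed) = 496/2789 = 0.17784
Under exogeneity and monotonicity, PN = (p₁ − p₀) / p₁.
PN = (0.29172 − 0.17784) / 0.29172 = 0.11388 / 0.29172 ≈ 0.3904

PN ≈ 0.390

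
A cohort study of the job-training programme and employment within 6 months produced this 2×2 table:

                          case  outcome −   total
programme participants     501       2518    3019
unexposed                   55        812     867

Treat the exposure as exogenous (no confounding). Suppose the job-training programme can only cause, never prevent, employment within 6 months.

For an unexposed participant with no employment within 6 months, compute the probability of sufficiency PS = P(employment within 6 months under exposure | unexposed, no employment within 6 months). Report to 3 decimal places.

PS ≈ 0.109

p₁ = P(outcome | exposed) = 501/3019 = 0.16595
p₀ = P(outcome | unexposed) = 55/867 = 0.063437
Under exogeneity and monotonicity, PS = (p₁ − p₀)/(1 − p₀).
PS = (0.16595 − 0.063437) / 0.93656 ≈ 0.1095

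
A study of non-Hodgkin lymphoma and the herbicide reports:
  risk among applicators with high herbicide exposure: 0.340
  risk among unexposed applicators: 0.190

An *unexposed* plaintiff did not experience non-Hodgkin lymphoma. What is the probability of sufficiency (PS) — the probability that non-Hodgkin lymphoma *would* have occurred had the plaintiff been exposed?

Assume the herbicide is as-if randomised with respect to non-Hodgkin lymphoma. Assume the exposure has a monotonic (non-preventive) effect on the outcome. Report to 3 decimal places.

Let p₁ = 0.34, p₀ = 0.19.
Under exogeneity and monotonicity, PS = (p₁ − p₀) / (1 − p₀).
PS = (0.34 − 0.19) / (1 − 0.19) = 0.15 / 0.81 ≈ 0.1852

PS ≈ 0.185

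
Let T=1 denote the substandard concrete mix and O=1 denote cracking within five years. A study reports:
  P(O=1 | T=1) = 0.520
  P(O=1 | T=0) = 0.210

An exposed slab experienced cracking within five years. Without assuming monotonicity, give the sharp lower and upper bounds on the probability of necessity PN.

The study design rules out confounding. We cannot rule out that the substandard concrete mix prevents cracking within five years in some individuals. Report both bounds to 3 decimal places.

Let p₁ = 0.52, p₀ = 0.21.
Under exogeneity alone the bounds on PN are max{0,(p₁−p₀)/p₁} ≤ PN ≤ min{1,(1−p₀)/p₁}.
  lower = (p₁ − p₀)/p₁ = 0.31 / 0.52 ≈ 0.5962
  upper = min{1, (1 − p₀)/p₁} = 0.79 / 0.52 ≈ 1.5192 → capped at 1

0.596 ≤ PN ≤ 1.000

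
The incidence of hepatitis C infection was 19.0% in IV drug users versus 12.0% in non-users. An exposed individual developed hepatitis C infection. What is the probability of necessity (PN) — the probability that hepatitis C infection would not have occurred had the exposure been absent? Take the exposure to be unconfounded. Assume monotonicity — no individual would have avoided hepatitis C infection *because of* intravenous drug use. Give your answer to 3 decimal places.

p₁ = 0.19, p₀ = 0.12.
Under exogeneity and monotonicity, PN = (p₁ − p₀) / p₁.
PN = (0.19 − 0.12) / 0.19 = 0.07 / 0.19 ≈ 0.3684

PN ≈ 0.368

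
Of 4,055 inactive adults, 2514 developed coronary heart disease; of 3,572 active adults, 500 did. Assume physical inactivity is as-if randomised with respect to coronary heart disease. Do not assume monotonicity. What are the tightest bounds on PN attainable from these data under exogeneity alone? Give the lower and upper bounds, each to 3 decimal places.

0.774 ≤ PN ≤ 1.000

p₁ = P(outcome | exposed) = 2514/4055 = 0.61998
p₀ = P(outcome | unexposed) = 500/3572 = 0.13998
Under exogeneity alone the bounds on PN are max{0,(p₁−p₀)/p₁} ≤ PN ≤ min{1,(1−p₀)/p₁}.
  lower = (p₁ − p₀)/p₁ = 0.48 / 0.61998 ≈ 0.7742
  upper = min{1, (1 − p₀)/p₁} = 0.86002 / 0.61998 ≈ 1.3872 → capped at 1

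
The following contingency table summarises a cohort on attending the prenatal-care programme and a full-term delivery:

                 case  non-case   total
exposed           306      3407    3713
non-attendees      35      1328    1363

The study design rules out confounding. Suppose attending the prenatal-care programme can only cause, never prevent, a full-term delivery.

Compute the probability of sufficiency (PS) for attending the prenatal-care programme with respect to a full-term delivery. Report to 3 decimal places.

PS ≈ 0.058

p₁ = P(outcome | exposed) = 306/3713 = 0.082413
p₀ = P(outcome | unexposed) = 35/1363 = 0.025679
Under exogeneity and monotonicity, PS = (p₁ − p₀) / (1 − p₀).
PS = (0.082413 − 0.025679) / (1 − 0.025679) = 0.056734 / 0.97432 ≈ 0.0582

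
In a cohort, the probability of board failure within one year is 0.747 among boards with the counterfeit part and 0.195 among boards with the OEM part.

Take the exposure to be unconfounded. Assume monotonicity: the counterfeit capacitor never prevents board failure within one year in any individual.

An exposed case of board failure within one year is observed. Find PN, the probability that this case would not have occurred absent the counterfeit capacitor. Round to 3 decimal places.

PN ≈ 0.739

Let p₁ = 0.747, p₀ = 0.195.
Under exogeneity and monotonicity, PN = (p₁ − p₀) / p₁.
PN = (0.747 − 0.195) / 0.747 = 0.552 / 0.747 ≈ 0.7390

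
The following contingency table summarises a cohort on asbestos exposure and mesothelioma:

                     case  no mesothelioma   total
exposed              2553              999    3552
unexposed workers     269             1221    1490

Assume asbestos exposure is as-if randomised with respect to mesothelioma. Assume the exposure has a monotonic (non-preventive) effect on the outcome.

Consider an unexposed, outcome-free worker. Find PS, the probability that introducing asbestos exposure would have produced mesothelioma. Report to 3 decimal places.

p₁ = P(outcome | exposed) = 2553/3552 = 0.71875
p₀ = P(outcome | unexposed) = 269/1490 = 0.18054
Under exogeneity and monotonicity, PS = (p₁ − p₀)/(1 − p₀).
PS = (0.71875 − 0.18054) / 0.81946 ≈ 0.6568

PS ≈ 0.657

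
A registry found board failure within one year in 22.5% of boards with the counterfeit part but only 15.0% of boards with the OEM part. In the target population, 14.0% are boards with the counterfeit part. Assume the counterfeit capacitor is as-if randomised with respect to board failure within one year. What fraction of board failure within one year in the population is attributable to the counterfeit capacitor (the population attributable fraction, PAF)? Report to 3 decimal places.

PAF ≈ 0.065

p₁ = 0.225, p₀ = 0.15.
Overall risk P(Y=1) = π·p₁ + (1−π)·p₀ = 0.14×0.225 + 0.86×0.15 = 0.1605.
Under exogeneity, PAF = [P(Y=1) − p₀] / P(Y=1).
PAF = (0.1605 − 0.15) / 0.1605 ≈ 0.0654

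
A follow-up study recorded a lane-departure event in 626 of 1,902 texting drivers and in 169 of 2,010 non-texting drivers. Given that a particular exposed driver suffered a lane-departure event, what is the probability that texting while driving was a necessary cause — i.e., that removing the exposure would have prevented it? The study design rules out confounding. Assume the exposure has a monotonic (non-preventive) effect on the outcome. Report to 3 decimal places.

p₁ = P(outcome | exposed) = 626/1902 = 0.32913
p₀ = P(outcome | unexposed) = 169/2010 = 0.08408
Under exogeneity and monotonicity, PN = (p₁ − p₀) / p₁.
PN = (0.32913 − 0.08408) / 0.32913 = 0.24505 / 0.32913 ≈ 0.7445

PN ≈ 0.745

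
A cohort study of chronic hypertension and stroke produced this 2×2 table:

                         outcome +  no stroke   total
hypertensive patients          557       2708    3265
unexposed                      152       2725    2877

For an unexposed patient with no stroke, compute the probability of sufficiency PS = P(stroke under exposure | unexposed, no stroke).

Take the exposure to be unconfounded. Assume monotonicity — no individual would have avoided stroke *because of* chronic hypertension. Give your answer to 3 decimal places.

p₁ = P(outcome | exposed) = 557/3265 = 0.1706
p₀ = P(outcome | unexposed) = 152/2877 = 0.052833
Under exogeneity and monotonicity, PS = (p₁ − p₀)/(1 − p₀).
PS = (0.1706 − 0.052833) / 0.94717 ≈ 0.1243

PS ≈ 0.124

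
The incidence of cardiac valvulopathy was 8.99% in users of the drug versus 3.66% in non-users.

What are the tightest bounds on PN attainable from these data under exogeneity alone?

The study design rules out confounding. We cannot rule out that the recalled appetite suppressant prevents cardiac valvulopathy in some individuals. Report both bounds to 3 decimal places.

0.593 ≤ PN ≤ 1.000

p₁ = 0.0899, p₀ = 0.0366.
Under exogeneity alone the bounds on PN are max{0,(p₁−p₀)/p₁} ≤ PN ≤ min{1,(1−p₀)/p₁}.
  lower = (p₁ − p₀)/p₁ = 0.0533 / 0.0899 ≈ 0.5929
  upper = min{1, (1 − p₀)/p₁} = 0.9634 / 0.0899 ≈ 10.7164 → capped at 1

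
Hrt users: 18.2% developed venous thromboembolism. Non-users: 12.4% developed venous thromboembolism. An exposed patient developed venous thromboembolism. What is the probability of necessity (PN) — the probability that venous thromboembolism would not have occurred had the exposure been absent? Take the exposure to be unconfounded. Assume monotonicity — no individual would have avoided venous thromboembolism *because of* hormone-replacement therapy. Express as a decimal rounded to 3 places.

PN ≈ 0.319

p₁ = 0.182, p₀ = 0.124.
Under exogeneity and monotonicity, PN = (p₁ − p₀) / p₁.
PN = (0.182 − 0.124) / 0.182 = 0.058 / 0.182 ≈ 0.3187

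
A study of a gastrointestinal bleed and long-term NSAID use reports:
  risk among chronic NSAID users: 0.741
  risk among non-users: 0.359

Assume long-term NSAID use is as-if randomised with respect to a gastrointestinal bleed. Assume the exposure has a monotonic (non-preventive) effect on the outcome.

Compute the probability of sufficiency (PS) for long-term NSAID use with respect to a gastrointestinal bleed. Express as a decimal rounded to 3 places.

Let p₁ = 0.741, p₀ = 0.359.
Under exogeneity and monotonicity, PS = (p₁ − p₀) / (1 − p₀).
PS = (0.741 − 0.359) / (1 − 0.359) = 0.382 / 0.641 ≈ 0.5959

PS ≈ 0.596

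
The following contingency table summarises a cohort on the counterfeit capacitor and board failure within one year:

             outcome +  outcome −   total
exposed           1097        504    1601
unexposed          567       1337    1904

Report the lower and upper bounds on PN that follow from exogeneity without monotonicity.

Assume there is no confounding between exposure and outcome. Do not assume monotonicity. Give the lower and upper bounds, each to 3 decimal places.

0.565 ≤ PN ≤ 1.000

p₁ = P(outcome | exposed) = 1097/1601 = 0.6852
p₀ = P(outcome | unexposed) = 567/1904 = 0.29779
Under exogeneity alone the bounds on PN are max{0,(p₁−p₀)/p₁} ≤ PN ≤ min{1,(1−p₀)/p₁}.
  lower = (p₁ − p₀)/p₁ = 0.3874 / 0.6852 ≈ 0.5654
  upper = min{1, (1 − p₀)/p₁} = 0.70221 / 0.6852 ≈ 1.0248 → capped at 1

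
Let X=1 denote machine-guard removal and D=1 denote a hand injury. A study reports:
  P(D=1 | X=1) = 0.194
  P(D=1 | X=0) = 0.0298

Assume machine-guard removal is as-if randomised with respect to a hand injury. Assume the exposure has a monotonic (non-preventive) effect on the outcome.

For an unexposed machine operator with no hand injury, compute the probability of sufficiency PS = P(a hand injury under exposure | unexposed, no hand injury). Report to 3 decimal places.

PS ≈ 0.169

Let p₁ = 0.194, p₀ = 0.0298.
Under exogeneity and monotonicity, PS = (p₁ − p₀) / (1 − p₀).
PS = (0.194 − 0.0298) / (1 − 0.0298) = 0.1642 / 0.9702 ≈ 0.1692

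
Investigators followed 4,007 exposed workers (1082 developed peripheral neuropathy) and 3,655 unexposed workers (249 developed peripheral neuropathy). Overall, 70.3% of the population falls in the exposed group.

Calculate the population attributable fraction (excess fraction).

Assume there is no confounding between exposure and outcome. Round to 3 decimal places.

p₁ = P(outcome | exposed) = 1082/4007 = 0.27003
p₀ = P(outcome | unexposed) = 249/3655 = 0.068126
Overall risk P(Y=1) = π·p₁ + (1−π)·p₀ = 0.703×0.27003 + 0.297×0.068126 = 0.21006.
Under exogeneity, PAF = [P(Y=1) − p₀] / P(Y=1).
PAF = (0.21006 − 0.068126) / 0.21006 ≈ 0.6757

PAF ≈ 0.676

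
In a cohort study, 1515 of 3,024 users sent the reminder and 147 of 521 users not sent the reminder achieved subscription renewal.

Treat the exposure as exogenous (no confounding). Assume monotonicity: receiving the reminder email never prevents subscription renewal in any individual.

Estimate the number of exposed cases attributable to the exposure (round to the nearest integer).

p₁ = P(outcome | exposed) = 1515/3024 = 0.50099
p₀ = P(outcome | unexposed) = 147/521 = 0.28215
PN = (p₁ − p₀)/p₁ = (0.50099 − 0.28215) / 0.50099 ≈ 0.43682.
Attributable cases ≈ PN × (exposed cases) = 0.43682 × 1515 ≈ 661.78.

about 662 cases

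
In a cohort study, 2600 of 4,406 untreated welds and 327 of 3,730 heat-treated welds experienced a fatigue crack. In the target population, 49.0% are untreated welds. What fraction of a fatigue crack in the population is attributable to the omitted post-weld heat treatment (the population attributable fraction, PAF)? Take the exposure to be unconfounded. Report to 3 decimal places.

p₁ = P(outcome | exposed) = 2600/4406 = 0.5901
p₀ = P(outcome | unexposed) = 327/3730 = 0.087668
Overall risk P(Y=1) = π·p₁ + (1−π)·p₀ = 0.49×0.5901 + 0.51×0.087668 = 0.33386.
Under exogeneity, PAF = [P(Y=1) − p₀] / P(Y=1).
PAF = (0.33386 − 0.087668) / 0.33386 ≈ 0.7374

PAF ≈ 0.737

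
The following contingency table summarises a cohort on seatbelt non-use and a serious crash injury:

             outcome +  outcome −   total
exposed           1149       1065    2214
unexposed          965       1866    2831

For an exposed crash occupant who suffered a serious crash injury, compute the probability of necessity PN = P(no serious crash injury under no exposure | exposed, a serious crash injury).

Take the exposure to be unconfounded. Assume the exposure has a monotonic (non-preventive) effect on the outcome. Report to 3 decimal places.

p₁ = P(outcome | exposed) = 1149/2214 = 0.51897
p₀ = P(outcome | unexposed) = 965/2831 = 0.34087
Under exogeneity and monotonicity, PN = (p₁ − p₀) / p₁.
PN = (0.51897 − 0.34087) / 0.51897 = 0.1781 / 0.51897 ≈ 0.3432

PN ≈ 0.343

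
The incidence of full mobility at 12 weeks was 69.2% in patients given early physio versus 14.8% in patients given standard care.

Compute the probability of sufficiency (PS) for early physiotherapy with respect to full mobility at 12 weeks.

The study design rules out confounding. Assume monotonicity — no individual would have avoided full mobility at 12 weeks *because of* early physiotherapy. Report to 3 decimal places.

PS ≈ 0.638

p₁ = 0.692, p₀ = 0.148.
Under exogeneity and monotonicity, PS = (p₁ − p₀) / (1 − p₀).
PS = (0.692 − 0.148) / (1 − 0.148) = 0.544 / 0.852 ≈ 0.6385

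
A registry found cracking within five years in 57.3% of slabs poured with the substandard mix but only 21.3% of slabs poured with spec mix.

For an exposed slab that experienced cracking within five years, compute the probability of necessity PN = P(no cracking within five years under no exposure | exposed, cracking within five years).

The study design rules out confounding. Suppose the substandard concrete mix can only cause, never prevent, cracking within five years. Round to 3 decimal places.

PN ≈ 0.628

p₁ = 0.573, p₀ = 0.213.
Under exogeneity and monotonicity, PN = (p₁ − p₀) / p₁.
PN = (0.573 − 0.213) / 0.573 = 0.36 / 0.573 ≈ 0.6283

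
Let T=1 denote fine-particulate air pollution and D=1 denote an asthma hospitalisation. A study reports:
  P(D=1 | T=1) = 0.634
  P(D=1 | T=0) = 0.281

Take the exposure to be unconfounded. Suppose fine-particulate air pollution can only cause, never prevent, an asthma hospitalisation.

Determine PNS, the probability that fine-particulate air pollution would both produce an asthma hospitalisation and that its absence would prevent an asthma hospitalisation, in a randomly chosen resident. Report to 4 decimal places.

Let p₁ = 0.634, p₀ = 0.281.
Under exogeneity and monotonicity, PNS = p₁ − p₀.
PNS = 0.634 − 0.281 = 0.353

PNS ≈ 0.3530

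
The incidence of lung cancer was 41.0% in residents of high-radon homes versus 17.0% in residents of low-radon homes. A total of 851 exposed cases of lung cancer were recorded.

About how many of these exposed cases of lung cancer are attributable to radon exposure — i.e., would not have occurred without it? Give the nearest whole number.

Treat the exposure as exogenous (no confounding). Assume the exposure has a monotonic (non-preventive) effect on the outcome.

p₁ = 0.41, p₀ = 0.17.
PN = (p₁ − p₀)/p₁ = (0.41 − 0.17) / 0.41 ≈ 0.58537.
Attributable cases ≈ PN × (exposed cases) = 0.58537 × 851 ≈ 498.15.

about 498 cases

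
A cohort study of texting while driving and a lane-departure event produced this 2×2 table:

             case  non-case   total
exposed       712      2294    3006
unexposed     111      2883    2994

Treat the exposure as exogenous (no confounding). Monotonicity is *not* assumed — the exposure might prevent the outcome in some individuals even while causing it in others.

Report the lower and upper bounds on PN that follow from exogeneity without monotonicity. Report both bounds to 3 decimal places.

0.843 ≤ PN ≤ 1.000

p₁ = P(outcome | exposed) = 712/3006 = 0.23686
p₀ = P(outcome | unexposed) = 111/2994 = 0.037074
Under exogeneity alone the bounds on PN are max{0,(p₁−p₀)/p₁} ≤ PN ≤ min{1,(1−p₀)/p₁}.
  lower = (p₁ − p₀)/p₁ = 0.19979 / 0.23686 ≈ 0.8435
  upper = min{1, (1 − p₀)/p₁} = 0.96293 / 0.23686 ≈ 4.0654 → capped at 1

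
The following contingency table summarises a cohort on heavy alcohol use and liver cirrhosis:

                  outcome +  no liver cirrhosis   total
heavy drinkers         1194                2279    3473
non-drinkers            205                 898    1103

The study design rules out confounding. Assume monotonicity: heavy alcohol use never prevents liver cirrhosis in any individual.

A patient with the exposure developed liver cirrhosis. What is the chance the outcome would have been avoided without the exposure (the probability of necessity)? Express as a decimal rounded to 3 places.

PN ≈ 0.459

p₁ = P(outcome | exposed) = 1194/3473 = 0.34379
p₀ = P(outcome | unexposed) = 205/1103 = 0.18586
Under exogeneity and monotonicity, PN = (p₁ − p₀) / p₁.
PN = (0.34379 − 0.18586) / 0.34379 = 0.15794 / 0.34379 ≈ 0.4594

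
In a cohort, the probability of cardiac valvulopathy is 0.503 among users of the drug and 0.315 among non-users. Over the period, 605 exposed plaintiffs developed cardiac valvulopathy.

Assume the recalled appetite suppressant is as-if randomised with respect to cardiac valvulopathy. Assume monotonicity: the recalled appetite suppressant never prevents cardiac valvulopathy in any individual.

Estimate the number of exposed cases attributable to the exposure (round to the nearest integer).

Let p₁ = 0.503, p₀ = 0.315.
PN = (p₁ − p₀)/p₁ = (0.503 − 0.315) / 0.503 ≈ 0.37376.
Attributable cases ≈ PN × (exposed cases) = 0.37376 × 605 ≈ 226.12.

about 226 cases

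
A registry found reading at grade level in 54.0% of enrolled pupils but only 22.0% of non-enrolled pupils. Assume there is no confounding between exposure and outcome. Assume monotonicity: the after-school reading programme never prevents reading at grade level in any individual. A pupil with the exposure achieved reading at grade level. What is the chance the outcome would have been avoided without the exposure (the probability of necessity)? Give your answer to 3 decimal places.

PN ≈ 0.593

p₁ = 0.54, p₀ = 0.22.
Under exogeneity and monotonicity, PN = (p₁ − p₀) / p₁.
PN = (0.54 − 0.22) / 0.54 = 0.32 / 0.54 ≈ 0.5926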